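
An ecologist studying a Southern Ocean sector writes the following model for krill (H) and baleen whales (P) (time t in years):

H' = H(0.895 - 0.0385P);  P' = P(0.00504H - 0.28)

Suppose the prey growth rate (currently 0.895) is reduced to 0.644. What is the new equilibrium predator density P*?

P* ≈ 16.7

At the interior fixed point, setting dH/dt = 0 with H > 0 fixes P* = (prey growth rate)/(HP coefficient) — independent of the other coefficients.
With the change, P* = 0.644/0.0385 = 16.7; it falls from 23.2.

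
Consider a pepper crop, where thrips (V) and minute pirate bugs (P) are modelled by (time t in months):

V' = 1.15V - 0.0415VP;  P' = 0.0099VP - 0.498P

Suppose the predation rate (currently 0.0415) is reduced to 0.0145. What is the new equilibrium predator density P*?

P* ≈ 79.3

At the interior fixed point, setting dV/dt = 0 with V > 0 fixes P* = (prey growth rate)/(VP coefficient) — independent of the other coefficients.
With the change, P* = 1.15/0.0145 = 79.3; it rises from 27.7.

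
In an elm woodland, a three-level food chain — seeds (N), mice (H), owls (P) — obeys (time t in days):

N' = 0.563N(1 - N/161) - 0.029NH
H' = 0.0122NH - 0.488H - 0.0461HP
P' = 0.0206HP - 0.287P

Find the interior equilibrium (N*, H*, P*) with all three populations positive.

N* ≈ 45.5, H* ≈ 13.9, P* ≈ 1.45

From dP/dt = 0: 0.0206H* = 0.287, so H* = 13.9.
From dN/dt = 0: 0.563(1 - N*/161) = 0.029·13.9, giving N* = 161·(1 - 0.718) = 45.5.
From dH/dt = 0: 0.0122·45.5 - 0.488 = 0.0461P*, so P* = 0.0666/0.0461 = 1.45.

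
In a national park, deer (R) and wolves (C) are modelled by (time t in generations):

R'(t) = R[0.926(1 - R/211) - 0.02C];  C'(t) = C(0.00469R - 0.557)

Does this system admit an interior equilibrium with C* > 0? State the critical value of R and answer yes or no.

Threshold R = 119; K > 119, so yes, the predator persists.

The predator equation gives dC/dt > 0 only when R > 0.557/0.00469 = 119.
Without the predator, R → K = 211. Since 211 > 119, the predator can invade and persist.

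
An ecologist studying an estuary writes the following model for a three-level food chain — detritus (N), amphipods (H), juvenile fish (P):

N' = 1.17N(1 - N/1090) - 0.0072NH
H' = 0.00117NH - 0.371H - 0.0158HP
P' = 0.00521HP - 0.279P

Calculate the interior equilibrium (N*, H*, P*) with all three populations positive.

N* ≈ 731, H* ≈ 53.6, P* ≈ 30.6

From dP/dt = 0: 0.00521H* = 0.279, so H* = 53.6.
From dN/dt = 0: 1.17(1 - N*/1090) = 0.0072·53.6, giving N* = 1090·(1 - 0.33) = 731.
From dH/dt = 0: 0.00117·731 - 0.371 = 0.0158P*, so P* = 0.484/0.0158 = 30.6.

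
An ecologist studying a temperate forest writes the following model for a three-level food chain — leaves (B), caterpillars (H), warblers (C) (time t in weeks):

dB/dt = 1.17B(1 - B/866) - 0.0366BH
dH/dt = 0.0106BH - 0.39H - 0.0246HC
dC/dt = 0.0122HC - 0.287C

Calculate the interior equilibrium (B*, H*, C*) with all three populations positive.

From dC/dt = 0: 0.0122H* = 0.287, so H* = 23.5.
From dB/dt = 0: 1.17(1 - B*/866) = 0.0366·23.5, giving B* = 866·(1 - 0.736) = 229.
From dH/dt = 0: 0.0106·229 - 0.39 = 0.0246C*, so C* = 2.03/0.0246 = 82.7.

B* ≈ 229, H* ≈ 23.5, C* ≈ 82.7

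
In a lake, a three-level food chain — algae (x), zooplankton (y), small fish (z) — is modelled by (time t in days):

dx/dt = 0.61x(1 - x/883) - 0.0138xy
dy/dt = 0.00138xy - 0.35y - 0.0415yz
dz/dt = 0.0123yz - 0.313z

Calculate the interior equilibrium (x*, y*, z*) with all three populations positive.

x* ≈ 375, y* ≈ 25.4, z* ≈ 4.03

From dz/dt = 0: 0.0123y* = 0.313, so y* = 25.4.
From dx/dt = 0: 0.61(1 - x*/883) = 0.0138·25.4, giving x* = 883·(1 - 0.576) = 375.
From dy/dt = 0: 0.00138·375 - 0.35 = 0.0415z*, so z* = 0.167/0.0415 = 4.03.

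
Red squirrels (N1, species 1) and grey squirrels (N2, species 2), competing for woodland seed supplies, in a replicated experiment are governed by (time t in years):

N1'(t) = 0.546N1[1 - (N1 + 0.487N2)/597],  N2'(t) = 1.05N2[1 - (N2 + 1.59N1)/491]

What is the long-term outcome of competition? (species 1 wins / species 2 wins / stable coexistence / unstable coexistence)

species 1 excludes species 2

Compare the nullcline intercepts: K1/α12 = 597/0.487 = 1230 > K2 = 491; K2/α21 = 491/1.59 = 309 < K1 = 597.
Since the inequalities point opposite ways, species 1 can invade but species 2 cannot.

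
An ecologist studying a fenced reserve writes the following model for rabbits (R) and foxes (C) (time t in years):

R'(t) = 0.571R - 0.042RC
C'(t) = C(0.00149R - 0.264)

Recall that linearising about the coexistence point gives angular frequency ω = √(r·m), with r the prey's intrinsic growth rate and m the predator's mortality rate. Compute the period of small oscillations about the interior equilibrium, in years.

T ≈ 16.2 years

Here r = 0.571 and m = 0.264, so r·m = 0.151.
ω = √0.151 = 0.388 per year, hence T = 2π/ω ≈ 16.2 years.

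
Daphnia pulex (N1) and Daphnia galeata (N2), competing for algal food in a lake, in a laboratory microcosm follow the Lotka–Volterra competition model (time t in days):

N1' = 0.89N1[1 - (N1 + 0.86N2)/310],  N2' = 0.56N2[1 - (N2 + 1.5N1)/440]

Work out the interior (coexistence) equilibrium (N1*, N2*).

Setting both brackets to zero gives the nullclines N1 + 0.86N2 = 310 and 1.5N1 + N2 = 440.
Substituting N2 = 440 - 1.5N1 into the first: N1(1 - 0.86·1.5) = 310 - 0.86·440.
So N1* = -68.4/-0.29 = 236, and then N2* = 440 - 1.5·236 = 86.2.

N1* ≈ 236, N2* ≈ 86.2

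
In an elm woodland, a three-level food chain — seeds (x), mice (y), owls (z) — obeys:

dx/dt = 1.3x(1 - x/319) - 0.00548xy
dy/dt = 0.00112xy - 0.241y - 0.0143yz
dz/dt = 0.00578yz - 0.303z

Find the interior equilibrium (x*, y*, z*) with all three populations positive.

x* ≈ 249, y* ≈ 52.4, z* ≈ 2.61

From dz/dt = 0: 0.00578y* = 0.303, so y* = 52.4.
From dx/dt = 0: 1.3(1 - x*/319) = 0.00548·52.4, giving x* = 319·(1 - 0.221) = 249.
From dy/dt = 0: 0.00112·249 - 0.241 = 0.0143z*, so z* = 0.0373/0.0143 = 2.61.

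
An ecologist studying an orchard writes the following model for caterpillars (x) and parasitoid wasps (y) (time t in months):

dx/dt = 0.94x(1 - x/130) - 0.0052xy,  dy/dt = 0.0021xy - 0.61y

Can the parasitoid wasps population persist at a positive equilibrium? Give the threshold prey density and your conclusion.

Threshold x = 290; K < 290, so no, the predator goes extinct.

The predator equation gives dy/dt > 0 only when x > 0.61/0.0021 = 290.
Without the predator, x → K = 130. Since 130 < 290, the predator cannot invade.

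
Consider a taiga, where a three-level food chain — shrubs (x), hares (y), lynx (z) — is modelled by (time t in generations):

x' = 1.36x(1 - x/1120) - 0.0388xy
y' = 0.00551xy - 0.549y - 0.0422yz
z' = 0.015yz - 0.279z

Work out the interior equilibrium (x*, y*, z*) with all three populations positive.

x* ≈ 526, y* ≈ 18.6, z* ≈ 55.6

From dz/dt = 0: 0.015y* = 0.279, so y* = 18.6.
From dx/dt = 0: 1.36(1 - x*/1120) = 0.0388·18.6, giving x* = 1120·(1 - 0.531) = 526.
From dy/dt = 0: 0.00551·526 - 0.549 = 0.0422z*, so z* = 2.35/0.0422 = 55.6.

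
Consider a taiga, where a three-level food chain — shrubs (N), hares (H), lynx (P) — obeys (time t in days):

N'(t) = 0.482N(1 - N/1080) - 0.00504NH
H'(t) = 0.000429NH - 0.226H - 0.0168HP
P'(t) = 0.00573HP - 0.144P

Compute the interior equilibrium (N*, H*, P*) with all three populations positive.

N* ≈ 796, H* ≈ 25.1, P* ≈ 6.88

From dP/dt = 0: 0.00573H* = 0.144, so H* = 25.1.
From dN/dt = 0: 0.482(1 - N*/1080) = 0.00504·25.1, giving N* = 1080·(1 - 0.263) = 796.
From dH/dt = 0: 0.000429·796 - 0.226 = 0.0168P*, so P* = 0.116/0.0168 = 6.88.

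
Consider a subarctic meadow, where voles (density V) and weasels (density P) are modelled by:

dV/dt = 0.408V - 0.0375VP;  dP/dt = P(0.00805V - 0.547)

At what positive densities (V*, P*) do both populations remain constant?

V* ≈ 68, P* ≈ 10.9

Set dP/dt = 0 with P > 0: 0.00805V - 0.547 = 0, so V* = 0.547/0.00805 = 68.
Set dV/dt = 0 with V > 0: 0.408 - 0.0375P = 0, so P* = 0.408/0.0375 = 10.9.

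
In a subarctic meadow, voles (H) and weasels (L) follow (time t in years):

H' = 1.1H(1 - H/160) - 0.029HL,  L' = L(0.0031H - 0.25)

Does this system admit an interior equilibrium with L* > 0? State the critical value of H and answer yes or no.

Threshold H = 80.6; K > 80.6, so yes, the predator persists.

The predator equation gives dL/dt > 0 only when H > 0.25/0.0031 = 80.6.
Without the predator, H → K = 160. Since 160 > 80.6, the predator can invade and persist.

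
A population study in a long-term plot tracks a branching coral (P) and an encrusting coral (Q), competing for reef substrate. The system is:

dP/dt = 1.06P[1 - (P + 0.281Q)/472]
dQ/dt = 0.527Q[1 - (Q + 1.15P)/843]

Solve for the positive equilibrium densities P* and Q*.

P* ≈ 347, Q* ≈ 444

Setting both brackets to zero gives the nullclines P + 0.281Q = 472 and 1.15P + Q = 843.
Substituting Q = 843 - 1.15P into the first: P(1 - 0.281·1.15) = 472 - 0.281·843.
So P* = 235/0.677 = 347, and then Q* = 843 - 1.15·347 = 444.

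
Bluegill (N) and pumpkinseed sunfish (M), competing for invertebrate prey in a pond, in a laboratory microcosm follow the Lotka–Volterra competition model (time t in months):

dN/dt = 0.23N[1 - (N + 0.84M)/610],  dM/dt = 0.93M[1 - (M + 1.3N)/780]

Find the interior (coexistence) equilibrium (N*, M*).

Setting both brackets to zero gives the nullclines N + 0.84M = 610 and 1.3N + M = 780.
Substituting M = 780 - 1.3N into the first: N(1 - 0.84·1.3) = 610 - 0.84·780.
So N* = -45.2/-0.092 = 491, and then M* = 780 - 1.3·491 = 141.

N* ≈ 491, M* ≈ 141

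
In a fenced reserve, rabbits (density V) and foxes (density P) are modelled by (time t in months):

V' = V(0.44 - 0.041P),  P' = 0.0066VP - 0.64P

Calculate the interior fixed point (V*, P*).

V* ≈ 97, P* ≈ 10.7

Set dP/dt = 0 with P > 0: 0.0066V - 0.64 = 0, so V* = 0.64/0.0066 = 97.
Set dV/dt = 0 with V > 0: 0.44 - 0.041P = 0, so P* = 0.44/0.041 = 10.7.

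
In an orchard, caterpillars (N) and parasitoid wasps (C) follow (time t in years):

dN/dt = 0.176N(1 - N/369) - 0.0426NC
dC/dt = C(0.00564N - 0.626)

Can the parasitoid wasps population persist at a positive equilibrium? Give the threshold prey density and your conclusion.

Threshold N = 111; K > 111, so yes, the predator persists.

The predator equation gives dC/dt > 0 only when N > 0.626/0.00564 = 111.
Without the predator, N → K = 369. Since 369 > 111, the predator can invade and persist.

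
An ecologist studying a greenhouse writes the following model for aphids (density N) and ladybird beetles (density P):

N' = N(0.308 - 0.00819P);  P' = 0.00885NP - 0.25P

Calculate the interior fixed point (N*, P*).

N* ≈ 28.2, P* ≈ 37.6

Set dP/dt = 0 with P > 0: 0.00885N - 0.25 = 0, so N* = 0.25/0.00885 = 28.2.
Set dN/dt = 0 with N > 0: 0.308 - 0.00819P = 0, so P* = 0.308/0.00819 = 37.6.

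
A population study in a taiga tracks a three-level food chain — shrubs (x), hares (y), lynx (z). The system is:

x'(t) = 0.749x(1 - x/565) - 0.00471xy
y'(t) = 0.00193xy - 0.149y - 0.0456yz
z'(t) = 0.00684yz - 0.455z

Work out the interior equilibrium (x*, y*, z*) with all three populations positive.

x* ≈ 329, y* ≈ 66.5, z* ≈ 10.6

From dz/dt = 0: 0.00684y* = 0.455, so y* = 66.5.
From dx/dt = 0: 0.749(1 - x*/565) = 0.00471·66.5, giving x* = 565·(1 - 0.418) = 329.
From dy/dt = 0: 0.00193·329 - 0.149 = 0.0456z*, so z* = 0.485/0.0456 = 10.6.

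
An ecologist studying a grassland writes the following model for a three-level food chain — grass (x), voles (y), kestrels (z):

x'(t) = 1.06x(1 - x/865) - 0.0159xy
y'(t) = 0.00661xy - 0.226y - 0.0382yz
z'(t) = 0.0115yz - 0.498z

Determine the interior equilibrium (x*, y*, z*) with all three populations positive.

x* ≈ 303, y* ≈ 43.3, z* ≈ 46.5

From dz/dt = 0: 0.0115y* = 0.498, so y* = 43.3.
From dx/dt = 0: 1.06(1 - x*/865) = 0.0159·43.3, giving x* = 865·(1 - 0.65) = 303.
From dy/dt = 0: 0.00661·303 - 0.226 = 0.0382z*, so z* = 1.78/0.0382 = 46.5.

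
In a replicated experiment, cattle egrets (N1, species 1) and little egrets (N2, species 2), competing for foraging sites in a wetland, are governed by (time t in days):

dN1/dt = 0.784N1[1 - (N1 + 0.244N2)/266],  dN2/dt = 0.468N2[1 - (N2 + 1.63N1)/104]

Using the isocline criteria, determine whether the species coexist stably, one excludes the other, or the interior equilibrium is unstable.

species 1 excludes species 2

Compare the nullcline intercepts: K1/α12 = 266/0.244 = 1090 > K2 = 104; K2/α21 = 104/1.63 = 63.8 < K1 = 266.
Since the inequalities point opposite ways, species 1 can invade but species 2 cannot.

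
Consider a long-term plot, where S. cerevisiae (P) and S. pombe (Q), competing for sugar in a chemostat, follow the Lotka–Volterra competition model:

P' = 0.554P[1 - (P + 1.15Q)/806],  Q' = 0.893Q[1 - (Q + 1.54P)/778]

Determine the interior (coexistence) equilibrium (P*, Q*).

P* ≈ 115, Q* ≈ 601

Setting both brackets to zero gives the nullclines P + 1.15Q = 806 and 1.54P + Q = 778.
Substituting Q = 778 - 1.54P into the first: P(1 - 1.15·1.54) = 806 - 1.15·778.
So P* = -88.7/-0.771 = 115, and then Q* = 778 - 1.54·115 = 601.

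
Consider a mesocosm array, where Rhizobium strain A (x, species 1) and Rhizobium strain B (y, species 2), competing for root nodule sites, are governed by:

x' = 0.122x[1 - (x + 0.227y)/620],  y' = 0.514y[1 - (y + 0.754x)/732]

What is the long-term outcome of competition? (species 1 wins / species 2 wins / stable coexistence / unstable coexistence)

Compare the nullcline intercepts: K1/α12 = 620/0.227 = 2730 > K2 = 732; K2/α21 = 732/0.754 = 971 > K1 = 620.
Since both inequalities hold, each species can invade when rare, so the interior equilibrium is stable.

stable coexistence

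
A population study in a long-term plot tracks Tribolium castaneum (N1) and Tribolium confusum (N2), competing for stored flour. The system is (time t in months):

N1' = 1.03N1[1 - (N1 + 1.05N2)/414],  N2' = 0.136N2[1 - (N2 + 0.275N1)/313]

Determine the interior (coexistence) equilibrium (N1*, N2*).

Setting both brackets to zero gives the nullclines N1 + 1.05N2 = 414 and 0.275N1 + N2 = 313.
Substituting N2 = 313 - 0.275N1 into the first: N1(1 - 1.05·0.275) = 414 - 1.05·313.
So N1* = 85.3/0.711 = 120, and then N2* = 313 - 0.275·120 = 280.

N1* ≈ 120, N2* ≈ 280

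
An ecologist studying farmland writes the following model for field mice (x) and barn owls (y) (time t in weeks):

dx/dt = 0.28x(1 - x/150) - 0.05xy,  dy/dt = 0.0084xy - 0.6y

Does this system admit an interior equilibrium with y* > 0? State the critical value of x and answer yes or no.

Threshold x = 71.4; K > 71.4, so yes, the predator persists.

The predator equation gives dy/dt > 0 only when x > 0.6/0.0084 = 71.4.
Without the predator, x → K = 150. Since 150 > 71.4, the predator can invade and persist.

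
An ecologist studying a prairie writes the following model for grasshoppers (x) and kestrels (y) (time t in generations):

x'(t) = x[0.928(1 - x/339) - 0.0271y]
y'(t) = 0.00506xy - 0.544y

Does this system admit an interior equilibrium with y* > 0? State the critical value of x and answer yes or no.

The predator equation gives dy/dt > 0 only when x > 0.544/0.00506 = 108.
Without the predator, x → K = 339. Since 339 > 108, the predator can invade and persist.

Threshold x = 108; K > 108, so yes, the predator persists.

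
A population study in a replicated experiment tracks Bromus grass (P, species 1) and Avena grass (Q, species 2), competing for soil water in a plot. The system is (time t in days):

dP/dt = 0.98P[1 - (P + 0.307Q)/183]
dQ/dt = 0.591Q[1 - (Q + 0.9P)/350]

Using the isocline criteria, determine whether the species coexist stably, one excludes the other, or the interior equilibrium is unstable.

stable coexistence

Compare the nullcline intercepts: K1/α12 = 183/0.307 = 596 > K2 = 350; K2/α21 = 350/0.9 = 389 > K1 = 183.
Since both inequalities hold, each species can invade when rare, so the interior equilibrium is stable.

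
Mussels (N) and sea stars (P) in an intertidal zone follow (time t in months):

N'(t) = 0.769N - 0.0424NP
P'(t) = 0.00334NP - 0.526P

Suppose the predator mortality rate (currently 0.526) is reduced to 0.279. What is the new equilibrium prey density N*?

N* ≈ 83.5

At the interior fixed point, setting dP/dt = 0 with P > 0 fixes N* = (predator death rate)/(NP coefficient) — independent of the other coefficients.
With the change, N* = 0.279/0.00334 = 83.5; it falls from 157.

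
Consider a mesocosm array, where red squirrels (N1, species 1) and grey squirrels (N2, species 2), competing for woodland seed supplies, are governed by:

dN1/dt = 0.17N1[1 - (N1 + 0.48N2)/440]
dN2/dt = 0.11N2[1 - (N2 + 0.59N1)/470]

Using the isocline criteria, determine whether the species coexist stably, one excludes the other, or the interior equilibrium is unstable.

Compare the nullcline intercepts: K1/α12 = 440/0.48 = 917 > K2 = 470; K2/α21 = 470/0.59 = 797 > K1 = 440.
Since both inequalities hold, each species can invade when rare, so the interior equilibrium is stable.

stable coexistence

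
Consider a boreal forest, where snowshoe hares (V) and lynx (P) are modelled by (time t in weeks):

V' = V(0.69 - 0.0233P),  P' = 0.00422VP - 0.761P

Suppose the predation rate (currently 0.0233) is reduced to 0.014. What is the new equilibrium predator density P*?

P* ≈ 49.3

At the interior fixed point, setting dV/dt = 0 with V > 0 fixes P* = (prey growth rate)/(VP coefficient) — independent of the other coefficients.
With the change, P* = 0.69/0.014 = 49.3; it rises from 29.6.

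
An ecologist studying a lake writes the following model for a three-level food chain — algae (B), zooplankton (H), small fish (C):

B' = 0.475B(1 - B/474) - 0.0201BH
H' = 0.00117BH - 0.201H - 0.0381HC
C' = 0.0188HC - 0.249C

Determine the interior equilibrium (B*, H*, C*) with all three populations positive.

From dC/dt = 0: 0.0188H* = 0.249, so H* = 13.2.
From dB/dt = 0: 0.475(1 - B*/474) = 0.0201·13.2, giving B* = 474·(1 - 0.56) = 208.
From dH/dt = 0: 0.00117·208 - 0.201 = 0.0381C*, so C* = 0.0428/0.0381 = 1.12.

B* ≈ 208, H* ≈ 13.2, C* ≈ 1.12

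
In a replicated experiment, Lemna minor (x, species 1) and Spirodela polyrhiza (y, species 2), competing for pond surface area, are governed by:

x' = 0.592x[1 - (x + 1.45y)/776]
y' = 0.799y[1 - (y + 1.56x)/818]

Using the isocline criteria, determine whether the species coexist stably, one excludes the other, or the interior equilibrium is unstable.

unstable coexistence (outcome depends on initial conditions)

Compare the nullcline intercepts: K1/α12 = 776/1.45 = 535 < K2 = 818; K2/α21 = 818/1.56 = 524 < K1 = 776.
Since both are reversed, neither can invade when rare; the interior point is a saddle.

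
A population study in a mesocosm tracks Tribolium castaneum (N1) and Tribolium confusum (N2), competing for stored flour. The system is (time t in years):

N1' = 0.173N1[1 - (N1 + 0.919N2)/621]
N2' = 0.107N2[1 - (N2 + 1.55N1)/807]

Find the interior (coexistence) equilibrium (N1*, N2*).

Setting both brackets to zero gives the nullclines N1 + 0.919N2 = 621 and 1.55N1 + N2 = 807.
Substituting N2 = 807 - 1.55N1 into the first: N1(1 - 0.919·1.55) = 621 - 0.919·807.
So N1* = -121/-0.424 = 284, and then N2* = 807 - 1.55·284 = 366.

N1* ≈ 284, N2* ≈ 366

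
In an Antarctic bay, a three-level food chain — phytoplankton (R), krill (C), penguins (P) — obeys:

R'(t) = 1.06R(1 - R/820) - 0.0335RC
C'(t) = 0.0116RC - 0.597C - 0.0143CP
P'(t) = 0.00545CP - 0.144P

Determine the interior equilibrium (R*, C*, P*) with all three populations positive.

From dP/dt = 0: 0.00545C* = 0.144, so C* = 26.4.
From dR/dt = 0: 1.06(1 - R*/820) = 0.0335·26.4, giving R* = 820·(1 - 0.835) = 135.
From dC/dt = 0: 0.0116·135 - 0.597 = 0.0143P*, so P* = 0.972/0.0143 = 68.

R* ≈ 135, C* ≈ 26.4, P* ≈ 68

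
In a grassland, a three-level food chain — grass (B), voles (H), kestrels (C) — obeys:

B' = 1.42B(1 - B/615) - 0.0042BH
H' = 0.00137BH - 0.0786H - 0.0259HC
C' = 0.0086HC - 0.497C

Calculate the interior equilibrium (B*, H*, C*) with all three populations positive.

From dC/dt = 0: 0.0086H* = 0.497, so H* = 57.8.
From dB/dt = 0: 1.42(1 - B*/615) = 0.0042·57.8, giving B* = 615·(1 - 0.171) = 510.
From dH/dt = 0: 0.00137·510 - 0.0786 = 0.0259C*, so C* = 0.62/0.0259 = 23.9.

B* ≈ 510, H* ≈ 57.8, C* ≈ 23.9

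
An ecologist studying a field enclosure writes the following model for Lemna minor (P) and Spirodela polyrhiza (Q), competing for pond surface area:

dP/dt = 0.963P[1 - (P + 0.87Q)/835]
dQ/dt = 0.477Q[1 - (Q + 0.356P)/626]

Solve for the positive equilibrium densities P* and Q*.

Setting both brackets to zero gives the nullclines P + 0.87Q = 835 and 0.356P + Q = 626.
Substituting Q = 626 - 0.356P into the first: P(1 - 0.87·0.356) = 835 - 0.87·626.
So P* = 290/0.69 = 421, and then Q* = 626 - 0.356·421 = 476.

P* ≈ 421, Q* ≈ 476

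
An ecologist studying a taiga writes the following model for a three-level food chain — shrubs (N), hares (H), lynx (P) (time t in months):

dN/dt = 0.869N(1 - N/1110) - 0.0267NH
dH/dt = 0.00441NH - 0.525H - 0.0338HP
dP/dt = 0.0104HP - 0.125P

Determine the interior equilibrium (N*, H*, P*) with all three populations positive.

N* ≈ 700, H* ≈ 12, P* ≈ 75.8

From dP/dt = 0: 0.0104H* = 0.125, so H* = 12.
From dN/dt = 0: 0.869(1 - N*/1110) = 0.0267·12, giving N* = 1110·(1 - 0.369) = 700.
From dH/dt = 0: 0.00441·700 - 0.525 = 0.0338P*, so P* = 2.56/0.0338 = 75.8.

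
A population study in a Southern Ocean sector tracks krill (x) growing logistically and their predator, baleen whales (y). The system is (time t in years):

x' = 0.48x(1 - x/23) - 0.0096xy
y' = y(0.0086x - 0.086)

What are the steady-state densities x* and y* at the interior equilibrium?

x* ≈ 10, y* ≈ 28.3

From dy/dt = 0 with y > 0: 0.0086x* = 0.086, so x* = 10.
Substitute into dx/dt = 0: 0.48(1 - 10/23) = 0.0096y*.
The bracket is 0.565, giving y* = 0.271/0.0096 = 28.3.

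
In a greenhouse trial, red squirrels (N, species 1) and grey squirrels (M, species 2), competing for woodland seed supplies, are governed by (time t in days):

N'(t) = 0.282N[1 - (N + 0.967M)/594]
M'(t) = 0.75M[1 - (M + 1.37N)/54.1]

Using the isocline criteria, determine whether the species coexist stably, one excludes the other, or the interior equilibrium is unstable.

Compare the nullcline intercepts: K1/α12 = 594/0.967 = 614 > K2 = 54.1; K2/α21 = 54.1/1.37 = 39.5 < K1 = 594.
Since the inequalities point opposite ways, species 1 can invade but species 2 cannot.

species 1 excludes species 2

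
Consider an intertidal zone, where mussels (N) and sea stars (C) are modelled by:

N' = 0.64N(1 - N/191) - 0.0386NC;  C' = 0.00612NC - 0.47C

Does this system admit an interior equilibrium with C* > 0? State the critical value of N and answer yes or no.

The predator equation gives dC/dt > 0 only when N > 0.47/0.00612 = 76.8.
Without the predator, N → K = 191. Since 191 > 76.8, the predator can invade and persist.

Threshold N = 76.8; K > 76.8, so yes, the predator persists.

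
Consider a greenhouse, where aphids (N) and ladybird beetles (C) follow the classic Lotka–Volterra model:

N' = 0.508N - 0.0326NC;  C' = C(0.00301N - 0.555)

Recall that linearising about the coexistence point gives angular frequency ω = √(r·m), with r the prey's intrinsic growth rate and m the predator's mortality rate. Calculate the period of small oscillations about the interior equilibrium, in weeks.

Here r = 0.508 and m = 0.555, so r·m = 0.282.
ω = √0.282 = 0.531 per week, hence T = 2π/ω ≈ 11.8 weeks.

T ≈ 11.8 weeks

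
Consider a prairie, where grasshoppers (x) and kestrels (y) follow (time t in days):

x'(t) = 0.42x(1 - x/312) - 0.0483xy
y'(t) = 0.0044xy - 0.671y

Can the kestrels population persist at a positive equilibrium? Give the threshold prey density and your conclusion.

The predator equation gives dy/dt > 0 only when x > 0.671/0.0044 = 152.
Without the predator, x → K = 312. Since 312 > 152, the predator can invade and persist.

Threshold x = 152; K > 152, so yes, the predator persists.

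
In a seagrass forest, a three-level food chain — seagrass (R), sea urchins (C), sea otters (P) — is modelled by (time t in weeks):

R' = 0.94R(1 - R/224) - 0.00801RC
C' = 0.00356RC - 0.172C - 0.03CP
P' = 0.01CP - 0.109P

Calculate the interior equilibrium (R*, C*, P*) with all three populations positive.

R* ≈ 203, C* ≈ 10.9, P* ≈ 18.4

From dP/dt = 0: 0.01C* = 0.109, so C* = 10.9.
From dR/dt = 0: 0.94(1 - R*/224) = 0.00801·10.9, giving R* = 224·(1 - 0.0929) = 203.
From dC/dt = 0: 0.00356·203 - 0.172 = 0.03P*, so P* = 0.551/0.03 = 18.4.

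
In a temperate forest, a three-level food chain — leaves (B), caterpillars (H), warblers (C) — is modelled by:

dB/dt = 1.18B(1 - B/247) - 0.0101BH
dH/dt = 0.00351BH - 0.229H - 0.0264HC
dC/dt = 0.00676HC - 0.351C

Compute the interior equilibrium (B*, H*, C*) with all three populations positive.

From dC/dt = 0: 0.00676H* = 0.351, so H* = 51.9.
From dB/dt = 0: 1.18(1 - B*/247) = 0.0101·51.9, giving B* = 247·(1 - 0.444) = 137.
From dH/dt = 0: 0.00351·137 - 0.229 = 0.0264C*, so C* = 0.253/0.0264 = 9.57.

B* ≈ 137, H* ≈ 51.9, C* ≈ 9.57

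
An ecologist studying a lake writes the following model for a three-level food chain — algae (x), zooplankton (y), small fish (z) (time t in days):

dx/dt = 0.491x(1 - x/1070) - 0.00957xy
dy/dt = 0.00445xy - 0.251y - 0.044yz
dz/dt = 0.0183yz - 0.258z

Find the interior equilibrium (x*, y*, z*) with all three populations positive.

x* ≈ 776, y* ≈ 14.1, z* ≈ 72.8

From dz/dt = 0: 0.0183y* = 0.258, so y* = 14.1.
From dx/dt = 0: 0.491(1 - x*/1070) = 0.00957·14.1, giving x* = 1070·(1 - 0.275) = 776.
From dy/dt = 0: 0.00445·776 - 0.251 = 0.044z*, so z* = 3.2/0.044 = 72.8.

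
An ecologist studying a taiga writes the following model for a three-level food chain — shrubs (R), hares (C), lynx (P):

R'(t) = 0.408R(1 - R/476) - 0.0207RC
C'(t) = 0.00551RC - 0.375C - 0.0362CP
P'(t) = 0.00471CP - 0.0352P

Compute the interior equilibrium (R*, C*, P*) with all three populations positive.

R* ≈ 296, C* ≈ 7.47, P* ≈ 34.6

From dP/dt = 0: 0.00471C* = 0.0352, so C* = 7.47.
From dR/dt = 0: 0.408(1 - R*/476) = 0.0207·7.47, giving R* = 476·(1 - 0.379) = 296.
From dC/dt = 0: 0.00551·296 - 0.375 = 0.0362P*, so P* = 1.25/0.0362 = 34.6.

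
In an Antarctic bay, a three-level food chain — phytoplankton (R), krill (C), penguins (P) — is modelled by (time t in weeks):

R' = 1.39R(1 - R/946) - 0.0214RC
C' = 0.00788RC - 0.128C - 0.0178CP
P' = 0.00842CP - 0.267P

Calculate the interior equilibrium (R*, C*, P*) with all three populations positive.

From dP/dt = 0: 0.00842C* = 0.267, so C* = 31.7.
From dR/dt = 0: 1.39(1 - R*/946) = 0.0214·31.7, giving R* = 946·(1 - 0.488) = 484.
From dC/dt = 0: 0.00788·484 - 0.128 = 0.0178P*, so P* = 3.69/0.0178 = 207.

R* ≈ 484, C* ≈ 31.7, P* ≈ 207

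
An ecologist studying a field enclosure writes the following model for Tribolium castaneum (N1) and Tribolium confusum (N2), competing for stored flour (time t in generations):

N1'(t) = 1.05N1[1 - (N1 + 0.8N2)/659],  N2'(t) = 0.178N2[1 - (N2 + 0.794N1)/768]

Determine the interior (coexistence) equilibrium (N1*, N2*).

Setting both brackets to zero gives the nullclines N1 + 0.8N2 = 659 and 0.794N1 + N2 = 768.
Substituting N2 = 768 - 0.794N1 into the first: N1(1 - 0.8·0.794) = 659 - 0.8·768.
So N1* = 44.6/0.365 = 122, and then N2* = 768 - 0.794·122 = 671.

N1* ≈ 122, N2* ≈ 671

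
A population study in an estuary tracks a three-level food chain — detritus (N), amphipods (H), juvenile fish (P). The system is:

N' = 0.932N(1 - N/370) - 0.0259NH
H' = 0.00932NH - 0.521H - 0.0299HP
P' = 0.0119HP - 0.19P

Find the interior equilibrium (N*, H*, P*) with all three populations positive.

From dP/dt = 0: 0.0119H* = 0.19, so H* = 16.
From dN/dt = 0: 0.932(1 - N*/370) = 0.0259·16, giving N* = 370·(1 - 0.444) = 206.
From dH/dt = 0: 0.00932·206 - 0.521 = 0.0299P*, so P* = 1.4/0.0299 = 46.7.

N* ≈ 206, H* ≈ 16, P* ≈ 46.7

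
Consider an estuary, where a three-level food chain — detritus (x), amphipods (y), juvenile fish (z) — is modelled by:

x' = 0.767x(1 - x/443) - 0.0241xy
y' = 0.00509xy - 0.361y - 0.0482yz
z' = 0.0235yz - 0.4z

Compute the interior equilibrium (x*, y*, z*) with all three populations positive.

From dz/dt = 0: 0.0235y* = 0.4, so y* = 17.
From dx/dt = 0: 0.767(1 - x*/443) = 0.0241·17, giving x* = 443·(1 - 0.535) = 206.
From dy/dt = 0: 0.00509·206 - 0.361 = 0.0482z*, so z* = 0.688/0.0482 = 14.3.

x* ≈ 206, y* ≈ 17, z* ≈ 14.3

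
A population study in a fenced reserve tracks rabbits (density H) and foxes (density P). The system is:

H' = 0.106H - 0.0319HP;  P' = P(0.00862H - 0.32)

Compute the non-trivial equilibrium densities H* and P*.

Set dP/dt = 0 with P > 0: 0.00862H - 0.32 = 0, so H* = 0.32/0.00862 = 37.1.
Set dH/dt = 0 with H > 0: 0.106 - 0.0319P = 0, so P* = 0.106/0.0319 = 3.32.

H* ≈ 37.1, P* ≈ 3.32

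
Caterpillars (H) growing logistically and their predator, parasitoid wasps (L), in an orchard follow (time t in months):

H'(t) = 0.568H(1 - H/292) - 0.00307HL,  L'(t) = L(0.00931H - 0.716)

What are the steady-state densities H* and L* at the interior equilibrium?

From dL/dt = 0 with L > 0: 0.00931H* = 0.716, so H* = 76.9.
Substitute into dH/dt = 0: 0.568(1 - 76.9/292) = 0.00307L*.
The bracket is 0.737, giving L* = 0.418/0.00307 = 136.

H* ≈ 76.9, L* ≈ 136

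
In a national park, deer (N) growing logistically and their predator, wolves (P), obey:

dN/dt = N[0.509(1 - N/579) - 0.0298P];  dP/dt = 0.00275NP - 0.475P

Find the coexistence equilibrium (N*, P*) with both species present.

From dP/dt = 0 with P > 0: 0.00275N* = 0.475, so N* = 173.
Substitute into dN/dt = 0: 0.509(1 - 173/579) = 0.0298P*.
The bracket is 0.702, giving P* = 0.357/0.0298 = 12.

N* ≈ 173, P* ≈ 12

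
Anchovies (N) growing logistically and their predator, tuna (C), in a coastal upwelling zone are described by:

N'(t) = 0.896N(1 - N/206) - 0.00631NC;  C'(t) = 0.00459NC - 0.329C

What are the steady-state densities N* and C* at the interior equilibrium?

From dC/dt = 0 with C > 0: 0.00459N* = 0.329, so N* = 71.7.
Substitute into dN/dt = 0: 0.896(1 - 71.7/206) = 0.00631C*.
The bracket is 0.652, giving C* = 0.584/0.00631 = 92.6.

N* ≈ 71.7, C* ≈ 92.6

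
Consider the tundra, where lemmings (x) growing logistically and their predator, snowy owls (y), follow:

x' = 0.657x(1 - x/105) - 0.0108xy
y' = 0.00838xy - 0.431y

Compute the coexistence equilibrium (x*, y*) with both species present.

x* ≈ 51.4, y* ≈ 31

From dy/dt = 0 with y > 0: 0.00838x* = 0.431, so x* = 51.4.
Substitute into dx/dt = 0: 0.657(1 - 51.4/105) = 0.0108y*.
The bracket is 0.51, giving y* = 0.335/0.0108 = 31.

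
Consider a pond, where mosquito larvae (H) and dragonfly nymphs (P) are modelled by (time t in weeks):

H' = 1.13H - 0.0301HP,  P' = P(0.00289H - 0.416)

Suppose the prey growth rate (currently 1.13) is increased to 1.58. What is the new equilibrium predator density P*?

At the interior fixed point, setting dH/dt = 0 with H > 0 fixes P* = (prey growth rate)/(HP coefficient) — independent of the other coefficients.
With the change, P* = 1.58/0.0301 = 52.5; it rises from 37.5.

P* ≈ 52.5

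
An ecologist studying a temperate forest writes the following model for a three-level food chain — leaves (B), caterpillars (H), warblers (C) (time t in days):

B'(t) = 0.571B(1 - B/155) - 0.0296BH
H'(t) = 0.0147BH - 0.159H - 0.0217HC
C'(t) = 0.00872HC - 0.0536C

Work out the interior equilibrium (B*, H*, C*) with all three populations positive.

B* ≈ 106, H* ≈ 6.15, C* ≈ 64.2

From dC/dt = 0: 0.00872H* = 0.0536, so H* = 6.15.
From dB/dt = 0: 0.571(1 - B*/155) = 0.0296·6.15, giving B* = 155·(1 - 0.319) = 106.
From dH/dt = 0: 0.0147·106 - 0.159 = 0.0217C*, so C* = 1.39/0.0217 = 64.2.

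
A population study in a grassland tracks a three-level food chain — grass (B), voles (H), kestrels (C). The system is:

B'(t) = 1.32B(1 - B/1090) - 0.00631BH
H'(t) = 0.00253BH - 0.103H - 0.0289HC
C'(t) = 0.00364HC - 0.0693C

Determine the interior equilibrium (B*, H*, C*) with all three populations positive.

From dC/dt = 0: 0.00364H* = 0.0693, so H* = 19.
From dB/dt = 0: 1.32(1 - B*/1090) = 0.00631·19, giving B* = 1090·(1 - 0.091) = 991.
From dH/dt = 0: 0.00253·991 - 0.103 = 0.0289C*, so C* = 2.4/0.0289 = 83.2.

B* ≈ 991, H* ≈ 19, C* ≈ 83.2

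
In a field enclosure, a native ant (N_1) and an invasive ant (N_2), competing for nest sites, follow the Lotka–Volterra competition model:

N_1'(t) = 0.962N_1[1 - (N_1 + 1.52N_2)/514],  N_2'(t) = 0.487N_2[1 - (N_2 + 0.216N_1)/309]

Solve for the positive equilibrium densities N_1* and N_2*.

N_1* ≈ 66, N_2* ≈ 295

Setting both brackets to zero gives the nullclines N_1 + 1.52N_2 = 514 and 0.216N_1 + N_2 = 309.
Substituting N_2 = 309 - 0.216N_1 into the first: N_1(1 - 1.52·0.216) = 514 - 1.52·309.
So N_1* = 44.3/0.672 = 66, and then N_2* = 309 - 0.216·66 = 295.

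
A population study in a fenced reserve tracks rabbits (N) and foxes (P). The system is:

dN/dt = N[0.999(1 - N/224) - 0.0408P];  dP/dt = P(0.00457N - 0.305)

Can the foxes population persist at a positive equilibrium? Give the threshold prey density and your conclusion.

Threshold N = 66.7; K > 66.7, so yes, the predator persists.

The predator equation gives dP/dt > 0 only when N > 0.305/0.00457 = 66.7.
Without the predator, N → K = 224. Since 224 > 66.7, the predator can invade and persist.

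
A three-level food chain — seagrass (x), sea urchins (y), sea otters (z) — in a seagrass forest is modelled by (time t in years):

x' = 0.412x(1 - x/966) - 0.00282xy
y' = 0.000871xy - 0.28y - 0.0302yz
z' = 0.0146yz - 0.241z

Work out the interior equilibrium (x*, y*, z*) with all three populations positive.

From dz/dt = 0: 0.0146y* = 0.241, so y* = 16.5.
From dx/dt = 0: 0.412(1 - x*/966) = 0.00282·16.5, giving x* = 966·(1 - 0.113) = 857.
From dy/dt = 0: 0.000871·857 - 0.28 = 0.0302z*, so z* = 0.466/0.0302 = 15.4.

x* ≈ 857, y* ≈ 16.5, z* ≈ 15.4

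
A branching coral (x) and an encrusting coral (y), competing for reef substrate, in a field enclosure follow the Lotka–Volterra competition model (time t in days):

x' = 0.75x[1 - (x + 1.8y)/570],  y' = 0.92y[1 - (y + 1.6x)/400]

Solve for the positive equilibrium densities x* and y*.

x* ≈ 79.8, y* ≈ 272

Setting both brackets to zero gives the nullclines x + 1.8y = 570 and 1.6x + y = 400.
Substituting y = 400 - 1.6x into the first: x(1 - 1.8·1.6) = 570 - 1.8·400.
So x* = -150/-1.88 = 79.8, and then y* = 400 - 1.6·79.8 = 272.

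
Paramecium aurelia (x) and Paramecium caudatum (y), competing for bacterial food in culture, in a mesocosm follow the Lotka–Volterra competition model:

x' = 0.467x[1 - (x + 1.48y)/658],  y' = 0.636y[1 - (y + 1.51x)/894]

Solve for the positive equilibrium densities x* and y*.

Setting both brackets to zero gives the nullclines x + 1.48y = 658 and 1.51x + y = 894.
Substituting y = 894 - 1.51x into the first: x(1 - 1.48·1.51) = 658 - 1.48·894.
So x* = -665/-1.23 = 539, and then y* = 894 - 1.51·539 = 80.6.

x* ≈ 539, y* ≈ 80.6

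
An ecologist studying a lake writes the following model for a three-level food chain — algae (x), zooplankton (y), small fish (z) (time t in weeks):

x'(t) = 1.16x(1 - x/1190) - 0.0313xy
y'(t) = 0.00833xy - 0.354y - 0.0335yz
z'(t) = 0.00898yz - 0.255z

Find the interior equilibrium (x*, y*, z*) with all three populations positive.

x* ≈ 278, y* ≈ 28.4, z* ≈ 58.6

From dz/dt = 0: 0.00898y* = 0.255, so y* = 28.4.
From dx/dt = 0: 1.16(1 - x*/1190) = 0.0313·28.4, giving x* = 1190·(1 - 0.766) = 278.
From dy/dt = 0: 0.00833·278 - 0.354 = 0.0335z*, so z* = 1.96/0.0335 = 58.6.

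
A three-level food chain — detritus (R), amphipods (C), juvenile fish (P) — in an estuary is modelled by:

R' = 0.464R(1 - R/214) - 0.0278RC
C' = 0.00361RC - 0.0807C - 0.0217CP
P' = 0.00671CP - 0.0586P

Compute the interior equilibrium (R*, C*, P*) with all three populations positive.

From dP/dt = 0: 0.00671C* = 0.0586, so C* = 8.73.
From dR/dt = 0: 0.464(1 - R*/214) = 0.0278·8.73, giving R* = 214·(1 - 0.523) = 102.
From dC/dt = 0: 0.00361·102 - 0.0807 = 0.0217P*, so P* = 0.288/0.0217 = 13.3.

R* ≈ 102, C* ≈ 8.73, P* ≈ 13.3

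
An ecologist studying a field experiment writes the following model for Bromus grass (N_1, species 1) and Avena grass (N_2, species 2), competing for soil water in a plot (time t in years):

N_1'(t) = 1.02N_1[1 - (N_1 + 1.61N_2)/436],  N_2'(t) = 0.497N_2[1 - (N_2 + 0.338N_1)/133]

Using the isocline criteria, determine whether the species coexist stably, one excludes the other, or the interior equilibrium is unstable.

species 1 excludes species 2

Compare the nullcline intercepts: K1/α12 = 436/1.61 = 271 > K2 = 133; K2/α21 = 133/0.338 = 393 < K1 = 436.
Since the inequalities point opposite ways, species 1 can invade but species 2 cannot.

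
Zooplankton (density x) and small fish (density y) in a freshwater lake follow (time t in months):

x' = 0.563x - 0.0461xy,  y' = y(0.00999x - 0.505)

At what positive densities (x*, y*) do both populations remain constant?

Set dy/dt = 0 with y > 0: 0.00999x - 0.505 = 0, so x* = 0.505/0.00999 = 50.6.
Set dx/dt = 0 with x > 0: 0.563 - 0.0461y = 0, so y* = 0.563/0.0461 = 12.2.

x* ≈ 50.6, y* ≈ 12.2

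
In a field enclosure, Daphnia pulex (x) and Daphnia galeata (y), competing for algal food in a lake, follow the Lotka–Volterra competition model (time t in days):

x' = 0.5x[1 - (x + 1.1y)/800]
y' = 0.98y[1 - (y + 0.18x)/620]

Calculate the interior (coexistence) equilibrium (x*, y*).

x* ≈ 147, y* ≈ 594

Setting both brackets to zero gives the nullclines x + 1.1y = 800 and 0.18x + y = 620.
Substituting y = 620 - 0.18x into the first: x(1 - 1.1·0.18) = 800 - 1.1·620.
So x* = 118/0.802 = 147, and then y* = 620 - 0.18·147 = 594.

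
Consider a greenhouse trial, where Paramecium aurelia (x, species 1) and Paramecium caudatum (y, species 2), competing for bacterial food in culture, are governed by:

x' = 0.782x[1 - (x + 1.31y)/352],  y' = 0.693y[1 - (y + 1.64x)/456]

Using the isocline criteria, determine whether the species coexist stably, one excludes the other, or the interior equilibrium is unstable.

unstable coexistence (outcome depends on initial conditions)

Compare the nullcline intercepts: K1/α12 = 352/1.31 = 269 < K2 = 456; K2/α21 = 456/1.64 = 278 < K1 = 352.
Since both are reversed, neither can invade when rare; the interior point is a saddle.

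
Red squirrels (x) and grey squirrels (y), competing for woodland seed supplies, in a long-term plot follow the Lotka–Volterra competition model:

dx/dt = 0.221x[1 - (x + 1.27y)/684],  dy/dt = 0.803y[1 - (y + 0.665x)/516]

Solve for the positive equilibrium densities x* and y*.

x* ≈ 184, y* ≈ 393

Setting both brackets to zero gives the nullclines x + 1.27y = 684 and 0.665x + y = 516.
Substituting y = 516 - 0.665x into the first: x(1 - 1.27·0.665) = 684 - 1.27·516.
So x* = 28.7/0.155 = 184, and then y* = 516 - 0.665·184 = 393.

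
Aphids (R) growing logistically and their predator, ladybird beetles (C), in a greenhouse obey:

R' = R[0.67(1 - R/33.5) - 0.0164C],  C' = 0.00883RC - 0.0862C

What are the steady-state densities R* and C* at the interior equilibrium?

R* ≈ 9.76, C* ≈ 28.9

From dC/dt = 0 with C > 0: 0.00883R* = 0.0862, so R* = 9.76.
Substitute into dR/dt = 0: 0.67(1 - 9.76/33.5) = 0.0164C*.
The bracket is 0.709, giving C* = 0.475/0.0164 = 28.9.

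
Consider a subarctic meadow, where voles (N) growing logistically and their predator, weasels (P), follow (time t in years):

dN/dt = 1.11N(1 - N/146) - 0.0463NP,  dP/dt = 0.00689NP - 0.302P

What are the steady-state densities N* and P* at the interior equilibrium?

N* ≈ 43.8, P* ≈ 16.8

From dP/dt = 0 with P > 0: 0.00689N* = 0.302, so N* = 43.8.
Substitute into dN/dt = 0: 1.11(1 - 43.8/146) = 0.0463P*.
The bracket is 0.7, giving P* = 0.777/0.0463 = 16.8.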